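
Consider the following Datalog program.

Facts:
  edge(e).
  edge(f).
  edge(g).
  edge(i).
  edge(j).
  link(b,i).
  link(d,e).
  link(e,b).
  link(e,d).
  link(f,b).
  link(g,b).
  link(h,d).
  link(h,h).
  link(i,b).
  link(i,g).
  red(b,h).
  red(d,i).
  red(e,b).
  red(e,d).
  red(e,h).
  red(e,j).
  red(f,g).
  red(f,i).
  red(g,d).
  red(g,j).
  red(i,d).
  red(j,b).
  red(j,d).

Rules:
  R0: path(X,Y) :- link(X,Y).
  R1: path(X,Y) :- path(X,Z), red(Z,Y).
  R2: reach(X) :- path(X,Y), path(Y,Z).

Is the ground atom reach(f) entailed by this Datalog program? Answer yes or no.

yes

round 1: derive path(b,i) via R0 from link(b,i)
round 1: derive path(d,e) via R0 from link(d,e)
round 1: derive path(e,b) via R0 from link(e,b)
round 1: derive path(e,d) via R0 from link(e,d)
round 1: derive path(f,b) via R0 from link(f,b)
round 1: derive path(g,b) via R0 from link(g,b)
round 1: derive path(h,d) via R0 from link(h,d)
round 1: derive path(h,h) via R0 from link(h,h)
round 1: derive path(i,b) via R0 from link(i,b)
round 1: derive path(i,g) via R0 from link(i,g)
round 2: derive path(b,d) via R1 from path(b,i), red(i,d)
round 2: derive path(d,b) via R1 from path(d,e), red(e,b)
round 2: derive path(d,d) via R1 from path(d,e), red(e,d)
round 2: derive path(d,h) via R1 from path(d,e), red(e,h)
round 2: derive path(d,j) via R1 from path(d,e), red(e,j)
round 2: derive path(e,h) via R1 from path(e,b), red(b,h)
round 2: derive path(e,i) via R1 from path(e,d), red(d,i)
round 2: derive path(f,h) via R1 from path(f,b), red(b,h)
round 2: derive path(g,h) via R1 from path(g,b), red(b,h)
round 2: derive path(h,i) via R1 from path(h,d), red(d,i)
round 2: derive path(i,d) via R1 from path(i,g), red(g,d)
round 2: derive path(i,h) via R1 from path(i,b), red(b,h)
round 2: derive path(i,j) via R1 from path(i,g), red(g,j)
round 2: derive reach(b) via R2 from path(b,i), path(i,b)
round 2: derive reach(d) via R2 from path(d,e), path(e,b)
round 2: derive reach(e) via R2 from path(e,b), path(b,i)
round 2: derive reach(f) via R2 from path(f,b), path(b,i)
round 2: derive reach(g) via R2 from path(g,b), path(b,i)
round 2: derive reach(h) via R2 from path(h,d), path(d,e)
round 2: derive reach(i) via R2 from path(i,b), path(b,i)
round 3: derive path(d,i) via R1 from path(d,d), red(d,i)
round 3: derive path(i,i) via R1 from path(i,d), red(d,i)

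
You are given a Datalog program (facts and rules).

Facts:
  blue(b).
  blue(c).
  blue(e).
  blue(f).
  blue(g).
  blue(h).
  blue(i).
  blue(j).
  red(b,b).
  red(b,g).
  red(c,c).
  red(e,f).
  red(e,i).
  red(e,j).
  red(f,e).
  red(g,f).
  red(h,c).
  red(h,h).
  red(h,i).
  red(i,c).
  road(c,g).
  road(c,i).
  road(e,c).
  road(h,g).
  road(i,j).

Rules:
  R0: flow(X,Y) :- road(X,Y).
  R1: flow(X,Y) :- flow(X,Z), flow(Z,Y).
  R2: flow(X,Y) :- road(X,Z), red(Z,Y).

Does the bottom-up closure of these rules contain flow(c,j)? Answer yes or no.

round 1: derive flow(c,g) via R0 from road(c,g)
round 1: derive flow(c,i) via R0 from road(c,i)
round 1: derive flow(e,c) via R0 from road(e,c)
round 1: derive flow(h,g) via R0 from road(h,g)
round 1: derive flow(i,j) via R0 from road(i,j)
round 1: derive flow(c,c) via R2 from road(c,i), red(i,c)
round 1: derive flow(c,f) via R2 from road(c,g), red(g,f)
round 1: derive flow(h,f) via R2 from road(h,g), red(g,f)
round 2: derive flow(c,j) via R1 from flow(c,i), flow(i,j)
round 2: derive flow(e,f) via R1 from flow(e,c), flow(c,f)
round 2: derive flow(e,g) via R1 from flow(e,c), flow(c,g)
round 2: derive flow(e,i) via R1 from flow(e,c), flow(c,i)
round 3: derive flow(e,j) via R1 from flow(e,c), flow(c,j)

yes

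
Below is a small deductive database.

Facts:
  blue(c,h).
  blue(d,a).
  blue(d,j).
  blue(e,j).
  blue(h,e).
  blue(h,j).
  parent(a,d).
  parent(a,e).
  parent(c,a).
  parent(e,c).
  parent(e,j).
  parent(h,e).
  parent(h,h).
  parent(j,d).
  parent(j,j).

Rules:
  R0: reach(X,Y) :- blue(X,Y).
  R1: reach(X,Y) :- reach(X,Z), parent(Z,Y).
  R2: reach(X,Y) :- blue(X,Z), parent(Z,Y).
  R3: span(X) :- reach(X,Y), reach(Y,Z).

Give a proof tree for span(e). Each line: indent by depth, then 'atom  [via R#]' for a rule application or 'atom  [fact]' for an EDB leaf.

round 1: derive reach(c,h) via R0 from blue(c,h)
round 1: derive reach(d,a) via R0 from blue(d,a)
round 1: derive reach(d,j) via R0 from blue(d,j)
round 1: derive reach(e,j) via R0 from blue(e,j)
round 1: derive reach(h,e) via R0 from blue(h,e)
round 1: derive reach(h,j) via R0 from blue(h,j)
round 1: derive reach(c,e) via R2 from blue(c,h), parent(h,e)
round 1: derive reach(d,d) via R2 from blue(d,a), parent(a,d)
round 1: derive reach(d,e) via R2 from blue(d,a), parent(a,e)
round 1: derive reach(e,d) via R2 from blue(e,j), parent(j,d)
round 1: derive reach(h,c) via R2 from blue(h,e), parent(e,c)
round 1: derive reach(h,d) via R2 from blue(h,j), parent(j,d)
round 2: derive reach(c,c) via R1 from reach(c,e), parent(e,c)
round 2: derive reach(c,j) via R1 from reach(c,e), parent(e,j)
round 2: derive reach(d,c) via R1 from reach(d,e), parent(e,c)
round 2: derive reach(h,a) via R1 from reach(h,c), parent(c,a)
round 2: derive span(c) via R3 from reach(c,e), reach(e,d)
round 2: derive span(d) via R3 from reach(d,d), reach(d,a)
round 2: derive span(e) via R3 from reach(e,d), reach(d,a)
round 2: derive span(h) via R3 from reach(h,c), reach(c,e)
round 3: derive reach(c,a) via R1 from reach(c,c), parent(c,a)
round 3: derive reach(c,d) via R1 from reach(c,j), parent(j,d)

span(e)  [via R3]
  reach(e,d)  [via R2]
    blue(e,j)  [fact]
    parent(j,d)  [fact]
  reach(d,a)  [via R0]
    blue(d,a)  [fact]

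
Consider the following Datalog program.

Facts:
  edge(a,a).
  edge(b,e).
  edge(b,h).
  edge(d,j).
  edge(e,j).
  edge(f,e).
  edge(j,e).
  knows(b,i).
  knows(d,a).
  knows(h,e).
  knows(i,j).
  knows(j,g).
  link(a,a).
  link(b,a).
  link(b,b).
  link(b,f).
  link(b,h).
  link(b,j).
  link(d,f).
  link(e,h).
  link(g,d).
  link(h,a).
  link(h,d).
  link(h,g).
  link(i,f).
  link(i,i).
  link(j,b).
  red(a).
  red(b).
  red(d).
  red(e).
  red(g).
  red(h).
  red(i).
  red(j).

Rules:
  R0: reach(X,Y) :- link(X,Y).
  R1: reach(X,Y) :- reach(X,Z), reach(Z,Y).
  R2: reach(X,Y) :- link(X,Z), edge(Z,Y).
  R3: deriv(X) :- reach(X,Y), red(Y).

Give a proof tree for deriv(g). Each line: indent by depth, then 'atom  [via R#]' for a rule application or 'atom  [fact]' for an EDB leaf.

round 1: derive reach(a,a) via R0 from link(a,a)
round 1: derive reach(b,a) via R0 from link(b,a)
round 1: derive reach(b,b) via R0 from link(b,b)
round 1: derive reach(b,f) via R0 from link(b,f)
round 1: derive reach(b,h) via R0 from link(b,h)
round 1: derive reach(b,j) via R0 from link(b,j)
round 1: derive reach(d,f) via R0 from link(d,f)
round 1: derive reach(e,h) via R0 from link(e,h)
round 1: derive reach(g,d) via R0 from link(g,d)
round 1: derive reach(h,a) via R0 from link(h,a)
round 1: derive reach(h,d) via R0 from link(h,d)
round 1: derive reach(h,g) via R0 from link(h,g)
round 1: derive reach(i,f) via R0 from link(i,f)
round 1: derive reach(i,i) via R0 from link(i,i)
round 1: derive reach(j,b) via R0 from link(j,b)
round 1: derive reach(b,e) via R2 from link(b,b), edge(b,e)
round 1: derive reach(d,e) via R2 from link(d,f), edge(f,e)
round 1: derive reach(g,j) via R2 from link(g,d), edge(d,j)
round 1: derive reach(h,j) via R2 from link(h,d), edge(d,j)
round 1: derive reach(i,e) via R2 from link(i,f), edge(f,e)
round 1: derive reach(j,e) via R2 from link(j,b), edge(b,e)
round 1: derive reach(j,h) via R2 from link(j,b), edge(b,h)
round 2: derive reach(b,d) via R1 from reach(b,h), reach(h,d)
round 2: derive reach(b,g) via R1 from reach(b,h), reach(h,g)
round 2: derive reach(d,h) via R1 from reach(d,e), reach(e,h)
round 2: derive reach(e,a) via R1 from reach(e,h), reach(h,a)
round 2: derive reach(e,d) via R1 from reach(e,h), reach(h,d)
round 2: derive reach(e,g) via R1 from reach(e,h), reach(h,g)
round 2: derive reach(e,j) via R1 from reach(e,h), reach(h,j)
round 2: derive reach(g,b) via R1 from reach(g,j), reach(j,b)
round 2: derive reach(g,e) via R1 from reach(g,d), reach(d,e)
round 2: derive reach(g,f) via R1 from reach(g,d), reach(d,f)
round 2: derive reach(g,h) via R1 from reach(g,j), reach(j,h)
round 2: derive reach(h,b) via R1 from reach(h,j), reach(j,b)
round 2: derive reach(h,e) via R1 from reach(h,d), reach(d,e)
round 2: derive reach(h,f) via R1 from reach(h,d), reach(d,f)
round 2: derive reach(h,h) via R1 from reach(h,j), reach(j,h)
round 2: derive reach(i,h) via R1 from reach(i,e), reach(e,h)
round 2: derive reach(j,a) via R1 from reach(j,b), reach(b,a)
round 2: derive reach(j,d) via R1 from reach(j,h), reach(h,d)
round 2: derive reach(j,f) via R1 from reach(j,b), reach(b,f)
round 2: derive reach(j,g) via R1 from reach(j,h), reach(h,g)
round 2: derive reach(j,j) via R1 from reach(j,b), reach(b,j)
round 2: derive deriv(a) via R3 from reach(a,a), red(a)
round 2: derive deriv(b) via R3 from reach(b,a), red(a)
round 2: derive deriv(d) via R3 from reach(d,e), red(e)
round 2: derive deriv(e) via R3 from reach(e,h), red(h)
round 2: derive deriv(g) via R3 from reach(g,d), red(d)
round 2: derive deriv(h) via R3 from reach(h,a), red(a)
round 2: derive deriv(i) via R3 from reach(i,e), red(e)
round 2: derive deriv(j) via R3 from reach(j,b), red(b)
round 3: derive reach(d,a) via R1 from reach(d,e), reach(e,a)
round 3: derive reach(d,b) via R1 from reach(d,h), reach(h,b)
round 3: derive reach(d,d) via R1 from reach(d,e), reach(e,d)
round 3: derive reach(d,g) via R1 from reach(d,e), reach(e,g)
round 3: derive reach(d,j) via R1 from reach(d,e), reach(e,j)
round 3: derive reach(e,b) via R1 from reach(e,g), reach(g,b)
round 3: derive reach(e,e) via R1 from reach(e,d), reach(d,e)
round 3: derive reach(e,f) via R1 from reach(e,d), reach(d,f)
round 3: derive reach(g,a) via R1 from reach(g,b), reach(b,a)
round 3: derive reach(g,g) via R1 from reach(g,b), reach(b,g)
round 3: derive reach(i,a) via R1 from reach(i,e), reach(e,a)
round 3: derive reach(i,b) via R1 from reach(i,h), reach(h,b)
round 3: derive reach(i,d) via R1 from reach(i,e), reach(e,d)
round 3: derive reach(i,g) via R1 from reach(i,e), reach(e,g)
round 3: derive reach(i,j) via R1 from reach(i,e), reach(e,j)

deriv(g)  [via R3]
  reach(g,d)  [via R0]
    link(g,d)  [fact]
  red(d)  [fact]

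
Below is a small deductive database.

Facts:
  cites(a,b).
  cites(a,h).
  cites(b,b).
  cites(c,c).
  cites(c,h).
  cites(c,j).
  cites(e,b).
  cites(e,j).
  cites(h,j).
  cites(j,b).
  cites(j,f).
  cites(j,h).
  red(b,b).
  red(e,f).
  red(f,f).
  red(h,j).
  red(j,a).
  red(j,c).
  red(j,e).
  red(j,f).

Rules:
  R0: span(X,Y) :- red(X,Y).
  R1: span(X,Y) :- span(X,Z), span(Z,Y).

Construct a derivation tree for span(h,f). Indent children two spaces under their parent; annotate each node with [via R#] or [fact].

span(h,f)  [via R1]
  span(h,j)  [via R0]
    red(h,j)  [fact]
  span(j,f)  [via R0]
    red(j,f)  [fact]

round 1: derive span(b,b) via R0 from red(b,b)
round 1: derive span(e,f) via R0 from red(e,f)
round 1: derive span(f,f) via R0 from red(f,f)
round 1: derive span(h,j) via R0 from red(h,j)
round 1: derive span(j,a) via R0 from red(j,a)
round 1: derive span(j,c) via R0 from red(j,c)
round 1: derive span(j,e) via R0 from red(j,e)
round 1: derive span(j,f) via R0 from red(j,f)
round 2: derive span(h,a) via R1 from span(h,j), span(j,a)
round 2: derive span(h,c) via R1 from span(h,j), span(j,c)
round 2: derive span(h,e) via R1 from span(h,j), span(j,e)
round 2: derive span(h,f) via R1 from span(h,j), span(j,f)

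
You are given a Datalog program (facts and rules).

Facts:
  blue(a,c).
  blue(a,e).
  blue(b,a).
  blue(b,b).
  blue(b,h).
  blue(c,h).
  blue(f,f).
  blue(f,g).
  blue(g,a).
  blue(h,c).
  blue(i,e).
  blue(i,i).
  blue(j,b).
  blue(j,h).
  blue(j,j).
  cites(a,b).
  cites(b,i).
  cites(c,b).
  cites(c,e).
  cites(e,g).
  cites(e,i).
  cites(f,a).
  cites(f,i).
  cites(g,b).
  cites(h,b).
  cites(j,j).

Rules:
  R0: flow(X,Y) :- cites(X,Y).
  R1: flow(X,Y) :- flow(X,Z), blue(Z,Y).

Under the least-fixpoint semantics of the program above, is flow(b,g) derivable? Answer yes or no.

no

round 1: derive flow(a,b) via R0 from cites(a,b)
round 1: derive flow(b,i) via R0 from cites(b,i)
round 1: derive flow(c,b) via R0 from cites(c,b)
round 1: derive flow(c,e) via R0 from cites(c,e)
round 1: derive flow(e,g) via R0 from cites(e,g)
round 1: derive flow(e,i) via R0 from cites(e,i)
round 1: derive flow(f,a) via R0 from cites(f,a)
round 1: derive flow(f,i) via R0 from cites(f,i)
round 1: derive flow(g,b) via R0 from cites(g,b)
round 1: derive flow(h,b) via R0 from cites(h,b)
round 1: derive flow(j,j) via R0 from cites(j,j)
round 2: derive flow(a,a) via R1 from flow(a,b), blue(b,a)
round 2: derive flow(a,h) via R1 from flow(a,b), blue(b,h)
round 2: derive flow(b,e) via R1 from flow(b,i), blue(i,e)
round 2: derive flow(c,a) via R1 from flow(c,b), blue(b,a)
round 2: derive flow(c,h) via R1 from flow(c,b), blue(b,h)
round 2: derive flow(e,a) via R1 from flow(e,g), blue(g,a)
round 2: derive flow(e,e) via R1 from flow(e,i), blue(i,e)
round 2: derive flow(f,c) via R1 from flow(f,a), blue(a,c)
round 2: derive flow(f,e) via R1 from flow(f,a), blue(a,e)
round 2: derive flow(g,a) via R1 from flow(g,b), blue(b,a)
round 2: derive flow(g,h) via R1 from flow(g,b), blue(b,h)
round 2: derive flow(h,a) via R1 from flow(h,b), blue(b,a)
round 2: derive flow(h,h) via R1 from flow(h,b), blue(b,h)
round 2: derive flow(j,b) via R1 from flow(j,j), blue(j,b)
round 2: derive flow(j,h) via R1 from flow(j,j), blue(j,h)
round 3: derive flow(a,c) via R1 from flow(a,a), blue(a,c)
round 3: derive flow(a,e) via R1 from flow(a,a), blue(a,e)
round 3: derive flow(c,c) via R1 from flow(c,a), blue(a,c)
round 3: derive flow(e,c) via R1 from flow(e,a), blue(a,c)
round 3: derive flow(f,h) via R1 from flow(f,c), blue(c,h)
round 3: derive flow(g,c) via R1 from flow(g,a), blue(a,c)
round 3: derive flow(g,e) via R1 from flow(g,a), blue(a,e)
round 3: derive flow(h,c) via R1 from flow(h,a), blue(a,c)
round 3: derive flow(h,e) via R1 from flow(h,a), blue(a,e)
round 3: derive flow(j,a) via R1 from flow(j,b), blue(b,a)
round 3: derive flow(j,c) via R1 from flow(j,h), blue(h,c)
round 4: derive flow(e,h) via R1 from flow(e,c), blue(c,h)
round 4: derive flow(j,e) via R1 from flow(j,a), blue(a,e)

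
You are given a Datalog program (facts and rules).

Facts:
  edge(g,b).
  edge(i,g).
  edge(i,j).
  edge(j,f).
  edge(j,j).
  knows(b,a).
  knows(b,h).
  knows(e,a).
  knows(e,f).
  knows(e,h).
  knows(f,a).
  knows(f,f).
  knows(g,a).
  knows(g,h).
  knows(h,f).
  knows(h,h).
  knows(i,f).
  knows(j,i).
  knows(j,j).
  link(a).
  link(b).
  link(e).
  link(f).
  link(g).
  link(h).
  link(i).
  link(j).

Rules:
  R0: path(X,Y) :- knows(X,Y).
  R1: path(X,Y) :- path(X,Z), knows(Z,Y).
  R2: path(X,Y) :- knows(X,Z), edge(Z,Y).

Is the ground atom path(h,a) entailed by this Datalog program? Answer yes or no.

round 1: derive path(b,a) via R0 from knows(b,a)
round 1: derive path(b,h) via R0 from knows(b,h)
round 1: derive path(e,a) via R0 from knows(e,a)
round 1: derive path(e,f) via R0 from knows(e,f)
round 1: derive path(e,h) via R0 from knows(e,h)
round 1: derive path(f,a) via R0 from knows(f,a)
round 1: derive path(f,f) via R0 from knows(f,f)
round 1: derive path(g,a) via R0 from knows(g,a)
round 1: derive path(g,h) via R0 from knows(g,h)
round 1: derive path(h,f) via R0 from knows(h,f)
round 1: derive path(h,h) via R0 from knows(h,h)
round 1: derive path(i,f) via R0 from knows(i,f)
round 1: derive path(j,i) via R0 from knows(j,i)
round 1: derive path(j,j) via R0 from knows(j,j)
round 1: derive path(j,f) via R2 from knows(j,j), edge(j,f)
round 1: derive path(j,g) via R2 from knows(j,i), edge(i,g)
round 2: derive path(b,f) via R1 from path(b,h), knows(h,f)
round 2: derive path(g,f) via R1 from path(g,h), knows(h,f)
round 2: derive path(h,a) via R1 from path(h,f), knows(f,a)
round 2: derive path(i,a) via R1 from path(i,f), knows(f,a)
round 2: derive path(j,a) via R1 from path(j,f), knows(f,a)
round 2: derive path(j,h) via R1 from path(j,g), knows(g,h)

yes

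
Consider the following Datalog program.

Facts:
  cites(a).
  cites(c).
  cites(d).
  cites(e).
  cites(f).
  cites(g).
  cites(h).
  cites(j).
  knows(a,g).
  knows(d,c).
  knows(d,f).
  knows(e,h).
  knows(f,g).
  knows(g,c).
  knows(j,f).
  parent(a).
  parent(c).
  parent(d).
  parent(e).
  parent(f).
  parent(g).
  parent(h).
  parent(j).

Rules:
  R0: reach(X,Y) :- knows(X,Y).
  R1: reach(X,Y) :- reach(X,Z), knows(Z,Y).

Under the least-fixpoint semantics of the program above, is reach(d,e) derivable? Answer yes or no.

no

round 1: derive reach(a,g) via R0 from knows(a,g)
round 1: derive reach(d,c) via R0 from knows(d,c)
round 1: derive reach(d,f) via R0 from knows(d,f)
round 1: derive reach(e,h) via R0 from knows(e,h)
round 1: derive reach(f,g) via R0 from knows(f,g)
round 1: derive reach(g,c) via R0 from knows(g,c)
round 1: derive reach(j,f) via R0 from knows(j,f)
round 2: derive reach(a,c) via R1 from reach(a,g), knows(g,c)
round 2: derive reach(d,g) via R1 from reach(d,f), knows(f,g)
round 2: derive reach(f,c) via R1 from reach(f,g), knows(g,c)
round 2: derive reach(j,g) via R1 from reach(j,f), knows(f,g)
round 3: derive reach(j,c) via R1 from reach(j,g), knows(g,c)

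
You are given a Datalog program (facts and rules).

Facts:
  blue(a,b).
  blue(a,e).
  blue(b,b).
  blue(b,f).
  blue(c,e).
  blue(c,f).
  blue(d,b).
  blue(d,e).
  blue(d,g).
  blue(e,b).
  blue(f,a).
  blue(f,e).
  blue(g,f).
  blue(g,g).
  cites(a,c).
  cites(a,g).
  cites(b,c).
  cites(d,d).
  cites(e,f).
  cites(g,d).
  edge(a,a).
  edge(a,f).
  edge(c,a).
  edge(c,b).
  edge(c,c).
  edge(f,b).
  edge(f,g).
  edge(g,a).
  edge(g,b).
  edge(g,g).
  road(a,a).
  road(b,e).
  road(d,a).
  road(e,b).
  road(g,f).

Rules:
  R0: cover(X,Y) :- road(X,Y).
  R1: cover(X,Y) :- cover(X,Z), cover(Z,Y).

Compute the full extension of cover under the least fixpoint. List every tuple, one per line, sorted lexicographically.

cover(a,a)
cover(b,b)
cover(b,e)
cover(d,a)
cover(e,b)
cover(e,e)
cover(g,f)

round 1: derive cover(a,a) via R0 from road(a,a)
round 1: derive cover(b,e) via R0 from road(b,e)
round 1: derive cover(d,a) via R0 from road(d,a)
round 1: derive cover(e,b) via R0 from road(e,b)
round 1: derive cover(g,f) via R0 from road(g,f)
round 2: derive cover(b,b) via R1 from cover(b,e), cover(e,b)
round 2: derive cover(e,e) via R1 from cover(e,b), cover(b,e)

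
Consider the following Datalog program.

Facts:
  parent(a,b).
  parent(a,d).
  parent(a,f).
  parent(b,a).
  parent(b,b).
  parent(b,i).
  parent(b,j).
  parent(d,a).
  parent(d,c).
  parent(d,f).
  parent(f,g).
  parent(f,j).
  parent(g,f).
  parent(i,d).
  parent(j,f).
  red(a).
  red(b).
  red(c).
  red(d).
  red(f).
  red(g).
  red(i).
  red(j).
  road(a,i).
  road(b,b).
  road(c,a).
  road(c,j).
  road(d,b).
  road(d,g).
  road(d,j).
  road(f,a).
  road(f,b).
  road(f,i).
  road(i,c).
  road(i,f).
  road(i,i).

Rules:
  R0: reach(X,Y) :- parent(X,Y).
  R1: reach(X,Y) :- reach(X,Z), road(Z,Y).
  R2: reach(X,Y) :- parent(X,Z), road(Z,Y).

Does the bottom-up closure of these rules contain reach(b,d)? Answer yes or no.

round 1: derive reach(a,b) via R0 from parent(a,b)
round 1: derive reach(a,d) via R0 from parent(a,d)
round 1: derive reach(a,f) via R0 from parent(a,f)
round 1: derive reach(b,a) via R0 from parent(b,a)
round 1: derive reach(b,b) via R0 from parent(b,b)
round 1: derive reach(b,i) via R0 from parent(b,i)
round 1: derive reach(b,j) via R0 from parent(b,j)
round 1: derive reach(d,a) via R0 from parent(d,a)
round 1: derive reach(d,c) via R0 from parent(d,c)
round 1: derive reach(d,f) via R0 from parent(d,f)
round 1: derive reach(f,g) via R0 from parent(f,g)
round 1: derive reach(f,j) via R0 from parent(f,j)
round 1: derive reach(g,f) via R0 from parent(g,f)
round 1: derive reach(i,d) via R0 from parent(i,d)
round 1: derive reach(j,f) via R0 from parent(j,f)
round 1: derive reach(a,a) via R2 from parent(a,f), road(f,a)
round 1: derive reach(a,g) via R2 from parent(a,d), road(d,g)
round 1: derive reach(a,i) via R2 from parent(a,f), road(f,i)
round 1: derive reach(a,j) via R2 from parent(a,d), road(d,j)
round 1: derive reach(b,c) via R2 from parent(b,i), road(i,c)
round 1: derive reach(b,f) via R2 from parent(b,i), road(i,f)
round 1: derive reach(d,b) via R2 from parent(d,f), road(f,b)
round 1: derive reach(d,i) via R2 from parent(d,a), road(a,i)
round 1: derive reach(d,j) via R2 from parent(d,c), road(c,j)
round 1: derive reach(g,a) via R2 from parent(g,f), road(f,a)
round 1: derive reach(g,b) via R2 from parent(g,f), road(f,b)
round 1: derive reach(g,i) via R2 from parent(g,f), road(f,i)
round 1: derive reach(i,b) via R2 from parent(i,d), road(d,b)
round 1: derive reach(i,g) via R2 from parent(i,d), road(d,g)
round 1: derive reach(i,j) via R2 from parent(i,d), road(d,j)
round 1: derive reach(j,a) via R2 from parent(j,f), road(f,a)
round 1: derive reach(j,b) via R2 from parent(j,f), road(f,b)
round 1: derive reach(j,i) via R2 from parent(j,f), road(f,i)
round 2: derive reach(a,c) via R1 from reach(a,i), road(i,c)
round 2: derive reach(g,c) via R1 from reach(g,i), road(i,c)
round 2: derive reach(j,c) via R1 from reach(j,i), road(i,c)
round 3: derive reach(g,j) via R1 from reach(g,c), road(c,j)
round 3: derive reach(j,j) via R1 from reach(j,c), road(c,j)

no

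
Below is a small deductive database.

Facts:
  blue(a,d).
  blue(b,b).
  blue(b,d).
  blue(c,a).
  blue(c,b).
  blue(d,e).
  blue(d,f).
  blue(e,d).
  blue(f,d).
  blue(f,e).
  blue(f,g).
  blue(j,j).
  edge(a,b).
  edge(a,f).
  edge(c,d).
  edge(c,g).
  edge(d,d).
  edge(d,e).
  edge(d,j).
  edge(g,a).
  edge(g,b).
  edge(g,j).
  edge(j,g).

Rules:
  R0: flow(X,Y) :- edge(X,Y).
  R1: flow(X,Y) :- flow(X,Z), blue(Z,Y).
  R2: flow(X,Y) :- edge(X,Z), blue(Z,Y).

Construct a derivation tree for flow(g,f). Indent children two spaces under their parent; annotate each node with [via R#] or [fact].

round 1: derive flow(a,b) via R0 from edge(a,b)
round 1: derive flow(a,f) via R0 from edge(a,f)
round 1: derive flow(c,d) via R0 from edge(c,d)
round 1: derive flow(c,g) via R0 from edge(c,g)
round 1: derive flow(d,d) via R0 from edge(d,d)
round 1: derive flow(d,e) via R0 from edge(d,e)
round 1: derive flow(d,j) via R0 from edge(d,j)
round 1: derive flow(g,a) via R0 from edge(g,a)
round 1: derive flow(g,b) via R0 from edge(g,b)
round 1: derive flow(g,j) via R0 from edge(g,j)
round 1: derive flow(j,g) via R0 from edge(j,g)
round 1: derive flow(a,d) via R2 from edge(a,b), blue(b,d)
round 1: derive flow(a,e) via R2 from edge(a,f), blue(f,e)
round 1: derive flow(a,g) via R2 from edge(a,f), blue(f,g)
round 1: derive flow(c,e) via R2 from edge(c,d), blue(d,e)
round 1: derive flow(c,f) via R2 from edge(c,d), blue(d,f)
round 1: derive flow(d,f) via R2 from edge(d,d), blue(d,f)
round 1: derive flow(g,d) via R2 from edge(g,a), blue(a,d)
round 2: derive flow(d,g) via R1 from flow(d,f), blue(f,g)
round 2: derive flow(g,e) via R1 from flow(g,d), blue(d,e)
round 2: derive flow(g,f) via R1 from flow(g,d), blue(d,f)
round 3: derive flow(g,g) via R1 from flow(g,f), blue(f,g)

flow(g,f)  [via R1]
  flow(g,d)  [via R2]
    edge(g,a)  [fact]
    blue(a,d)  [fact]
  blue(d,f)  [fact]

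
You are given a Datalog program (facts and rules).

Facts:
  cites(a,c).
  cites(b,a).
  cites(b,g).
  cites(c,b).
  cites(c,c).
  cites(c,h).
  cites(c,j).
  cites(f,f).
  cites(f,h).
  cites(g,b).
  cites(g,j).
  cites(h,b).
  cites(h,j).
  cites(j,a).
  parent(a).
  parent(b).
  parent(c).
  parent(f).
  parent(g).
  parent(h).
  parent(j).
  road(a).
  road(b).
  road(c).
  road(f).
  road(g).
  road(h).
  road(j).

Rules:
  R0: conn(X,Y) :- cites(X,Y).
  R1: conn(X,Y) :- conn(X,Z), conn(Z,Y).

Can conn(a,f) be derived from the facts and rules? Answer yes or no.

round 1: derive conn(a,c) via R0 from cites(a,c)
round 1: derive conn(b,a) via R0 from cites(b,a)
round 1: derive conn(b,g) via R0 from cites(b,g)
round 1: derive conn(c,b) via R0 from cites(c,b)
round 1: derive conn(c,c) via R0 from cites(c,c)
round 1: derive conn(c,h) via R0 from cites(c,h)
round 1: derive conn(c,j) via R0 from cites(c,j)
round 1: derive conn(f,f) via R0 from cites(f,f)
round 1: derive conn(f,h) via R0 from cites(f,h)
round 1: derive conn(g,b) via R0 from cites(g,b)
round 1: derive conn(g,j) via R0 from cites(g,j)
round 1: derive conn(h,b) via R0 from cites(h,b)
round 1: derive conn(h,j) via R0 from cites(h,j)
round 1: derive conn(j,a) via R0 from cites(j,a)
round 2: derive conn(a,b) via R1 from conn(a,c), conn(c,b)
round 2: derive conn(a,h) via R1 from conn(a,c), conn(c,h)
round 2: derive conn(a,j) via R1 from conn(a,c), conn(c,j)
round 2: derive conn(b,b) via R1 from conn(b,g), conn(g,b)
round 2: derive conn(b,c) via R1 from conn(b,a), conn(a,c)
round 2: derive conn(b,j) via R1 from conn(b,g), conn(g,j)
round 2: derive conn(c,a) via R1 from conn(c,b), conn(b,a)
round 2: derive conn(c,g) via R1 from conn(c,b), conn(b,g)
round 2: derive conn(f,b) via R1 from conn(f,h), conn(h,b)
round 2: derive conn(f,j) via R1 from conn(f,h), conn(h,j)
round 2: derive conn(g,a) via R1 from conn(g,b), conn(b,a)
round 2: derive conn(g,g) via R1 from conn(g,b), conn(b,g)
round 2: derive conn(h,a) via R1 from conn(h,b), conn(b,a)
round 2: derive conn(h,g) via R1 from conn(h,b), conn(b,g)
round 2: derive conn(j,c) via R1 from conn(j,a), conn(a,c)
round 3: derive conn(a,a) via R1 from conn(a,b), conn(b,a)
round 3: derive conn(a,g) via R1 from conn(a,b), conn(b,g)
round 3: derive conn(b,h) via R1 from conn(b,a), conn(a,h)
round 3: derive conn(f,a) via R1 from conn(f,b), conn(b,a)
round 3: derive conn(f,c) via R1 from conn(f,b), conn(b,c)
round 3: derive conn(f,g) via R1 from conn(f,b), conn(b,g)
round 3: derive conn(g,c) via R1 from conn(g,a), conn(a,c)
round 3: derive conn(g,h) via R1 from conn(g,a), conn(a,h)
round 3: derive conn(h,c) via R1 from conn(h,a), conn(a,c)
round 3: derive conn(h,h) via R1 from conn(h,a), conn(a,h)
round 3: derive conn(j,b) via R1 from conn(j,a), conn(a,b)
round 3: derive conn(j,g) via R1 from conn(j,c), conn(c,g)
round 3: derive conn(j,h) via R1 from conn(j,a), conn(a,h)
round 3: derive conn(j,j) via R1 from conn(j,a), conn(a,j)

no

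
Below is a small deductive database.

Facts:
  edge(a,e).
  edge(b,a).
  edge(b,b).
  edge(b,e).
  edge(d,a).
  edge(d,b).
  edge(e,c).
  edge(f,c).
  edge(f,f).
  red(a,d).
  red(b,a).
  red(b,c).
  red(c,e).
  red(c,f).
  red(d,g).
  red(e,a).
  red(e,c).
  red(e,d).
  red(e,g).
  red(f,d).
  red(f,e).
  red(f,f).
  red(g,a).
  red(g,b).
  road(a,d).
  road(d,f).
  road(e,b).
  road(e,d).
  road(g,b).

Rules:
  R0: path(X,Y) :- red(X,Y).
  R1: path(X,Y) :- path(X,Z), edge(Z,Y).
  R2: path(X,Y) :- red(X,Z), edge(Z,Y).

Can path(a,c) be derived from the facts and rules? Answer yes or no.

round 1: derive path(a,d) via R0 from red(a,d)
round 1: derive path(b,a) via R0 from red(b,a)
round 1: derive path(b,c) via R0 from red(b,c)
round 1: derive path(c,e) via R0 from red(c,e)
round 1: derive path(c,f) via R0 from red(c,f)
round 1: derive path(d,g) via R0 from red(d,g)
round 1: derive path(e,a) via R0 from red(e,a)
round 1: derive path(e,c) via R0 from red(e,c)
round 1: derive path(e,d) via R0 from red(e,d)
round 1: derive path(e,g) via R0 from red(e,g)
round 1: derive path(f,d) via R0 from red(f,d)
round 1: derive path(f,e) via R0 from red(f,e)
round 1: derive path(f,f) via R0 from red(f,f)
round 1: derive path(g,a) via R0 from red(g,a)
round 1: derive path(g,b) via R0 from red(g,b)
round 1: derive path(a,a) via R2 from red(a,d), edge(d,a)
round 1: derive path(a,b) via R2 from red(a,d), edge(d,b)
round 1: derive path(b,e) via R2 from red(b,a), edge(a,e)
round 1: derive path(c,c) via R2 from red(c,e), edge(e,c)
round 1: derive path(e,b) via R2 from red(e,d), edge(d,b)
round 1: derive path(e,e) via R2 from red(e,a), edge(a,e)
round 1: derive path(f,a) via R2 from red(f,d), edge(d,a)
round 1: derive path(f,b) via R2 from red(f,d), edge(d,b)
round 1: derive path(f,c) via R2 from red(f,e), edge(e,c)
round 1: derive path(g,e) via R2 from red(g,a), edge(a,e)
round 2: derive path(a,e) via R1 from path(a,a), edge(a,e)
round 2: derive path(g,c) via R1 from path(g,e), edge(e,c)
round 3: derive path(a,c) via R1 from path(a,e), edge(e,c)

yes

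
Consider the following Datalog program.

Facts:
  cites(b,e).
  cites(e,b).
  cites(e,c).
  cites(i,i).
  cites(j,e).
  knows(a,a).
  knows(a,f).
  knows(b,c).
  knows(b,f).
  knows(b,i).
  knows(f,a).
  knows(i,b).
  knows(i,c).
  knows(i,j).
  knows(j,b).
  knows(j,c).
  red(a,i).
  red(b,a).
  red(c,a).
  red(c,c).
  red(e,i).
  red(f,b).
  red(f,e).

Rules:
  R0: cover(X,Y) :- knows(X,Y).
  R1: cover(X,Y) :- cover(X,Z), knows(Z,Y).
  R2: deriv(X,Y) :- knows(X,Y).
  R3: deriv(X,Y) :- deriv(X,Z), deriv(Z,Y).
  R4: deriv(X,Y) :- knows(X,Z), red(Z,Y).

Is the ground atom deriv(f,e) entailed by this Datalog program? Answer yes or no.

yes

round 1: derive deriv(a,a) via R2 from knows(a,a)
round 1: derive deriv(a,f) via R2 from knows(a,f)
round 1: derive deriv(b,c) via R2 from knows(b,c)
round 1: derive deriv(b,f) via R2 from knows(b,f)
round 1: derive deriv(b,i) via R2 from knows(b,i)
round 1: derive deriv(f,a) via R2 from knows(f,a)
round 1: derive deriv(i,b) via R2 from knows(i,b)
round 1: derive deriv(i,c) via R2 from knows(i,c)
round 1: derive deriv(i,j) via R2 from knows(i,j)
round 1: derive deriv(j,b) via R2 from knows(j,b)
round 1: derive deriv(j,c) via R2 from knows(j,c)
round 1: derive deriv(a,b) via R4 from knows(a,f), red(f,b)
round 1: derive deriv(a,e) via R4 from knows(a,f), red(f,e)
round 1: derive deriv(a,i) via R4 from knows(a,a), red(a,i)
round 1: derive deriv(b,a) via R4 from knows(b,c), red(c,a)
round 1: derive deriv(b,b) via R4 from knows(b,f), red(f,b)
round 1: derive deriv(b,e) via R4 from knows(b,f), red(f,e)
round 1: derive deriv(f,i) via R4 from knows(f,a), red(a,i)
round 1: derive deriv(i,a) via R4 from knows(i,b), red(b,a)
round 1: derive deriv(j,a) via R4 from knows(j,b), red(b,a)
round 2: derive deriv(a,c) via R3 from deriv(a,b), deriv(b,c)
round 2: derive deriv(a,j) via R3 from deriv(a,i), deriv(i,j)
round 2: derive deriv(b,j) via R3 from deriv(b,i), deriv(i,j)
round 2: derive deriv(f,b) via R3 from deriv(f,a), deriv(a,b)
round 2: derive deriv(f,c) via R3 from deriv(f,i), deriv(i,c)
round 2: derive deriv(f,e) via R3 from deriv(f,a), deriv(a,e)
round 2: derive deriv(f,f) via R3 from deriv(f,a), deriv(a,f)
round 2: derive deriv(f,j) via R3 from deriv(f,i), deriv(i,j)
round 2: derive deriv(i,e) via R3 from deriv(i,a), deriv(a,e)
round 2: derive deriv(i,f) via R3 from deriv(i,a), deriv(a,f)
round 2: derive deriv(i,i) via R3 from deriv(i,a), deriv(a,i)
round 2: derive deriv(j,e) via R3 from deriv(j,a), deriv(a,e)
round 2: derive deriv(j,f) via R3 from deriv(j,a), deriv(a,f)
round 2: derive deriv(j,i) via R3 from deriv(j,a), deriv(a,i)
round 3: derive deriv(j,j) via R3 from deriv(j,a), deriv(a,j)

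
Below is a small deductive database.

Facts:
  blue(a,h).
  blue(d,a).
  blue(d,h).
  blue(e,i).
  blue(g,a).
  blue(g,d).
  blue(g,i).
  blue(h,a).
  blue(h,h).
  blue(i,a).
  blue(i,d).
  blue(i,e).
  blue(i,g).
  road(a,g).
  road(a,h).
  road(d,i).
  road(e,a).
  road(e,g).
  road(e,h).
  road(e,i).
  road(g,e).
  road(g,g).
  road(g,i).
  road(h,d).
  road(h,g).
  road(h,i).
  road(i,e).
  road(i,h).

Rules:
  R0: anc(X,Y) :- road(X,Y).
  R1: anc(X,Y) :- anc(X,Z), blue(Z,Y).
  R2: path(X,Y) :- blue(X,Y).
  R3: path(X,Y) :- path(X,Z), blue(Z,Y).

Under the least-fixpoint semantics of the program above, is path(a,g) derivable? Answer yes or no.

no

round 1: derive path(a,h) via R2 from blue(a,h)
round 1: derive path(d,a) via R2 from blue(d,a)
round 1: derive path(d,h) via R2 from blue(d,h)
round 1: derive path(e,i) via R2 from blue(e,i)
round 1: derive path(g,a) via R2 from blue(g,a)
round 1: derive path(g,d) via R2 from blue(g,d)
round 1: derive path(g,i) via R2 from blue(g,i)
round 1: derive path(h,a) via R2 from blue(h,a)
round 1: derive path(h,h) via R2 from blue(h,h)
round 1: derive path(i,a) via R2 from blue(i,a)
round 1: derive path(i,d) via R2 from blue(i,d)
round 1: derive path(i,e) via R2 from blue(i,e)
round 1: derive path(i,g) via R2 from blue(i,g)
round 2: derive path(a,a) via R3 from path(a,h), blue(h,a)
round 2: derive path(e,a) via R3 from path(e,i), blue(i,a)
round 2: derive path(e,d) via R3 from path(e,i), blue(i,d)
round 2: derive path(e,e) via R3 from path(e,i), blue(i,e)
round 2: derive path(e,g) via R3 from path(e,i), blue(i,g)
round 2: derive path(g,e) via R3 from path(g,i), blue(i,e)
round 2: derive path(g,g) via R3 from path(g,i), blue(i,g)
round 2: derive path(g,h) via R3 from path(g,a), blue(a,h)
round 2: derive path(i,h) via R3 from path(i,a), blue(a,h)
round 2: derive path(i,i) via R3 from path(i,e), blue(e,i)
round 3: derive path(e,h) via R3 from path(e,a), blue(a,h)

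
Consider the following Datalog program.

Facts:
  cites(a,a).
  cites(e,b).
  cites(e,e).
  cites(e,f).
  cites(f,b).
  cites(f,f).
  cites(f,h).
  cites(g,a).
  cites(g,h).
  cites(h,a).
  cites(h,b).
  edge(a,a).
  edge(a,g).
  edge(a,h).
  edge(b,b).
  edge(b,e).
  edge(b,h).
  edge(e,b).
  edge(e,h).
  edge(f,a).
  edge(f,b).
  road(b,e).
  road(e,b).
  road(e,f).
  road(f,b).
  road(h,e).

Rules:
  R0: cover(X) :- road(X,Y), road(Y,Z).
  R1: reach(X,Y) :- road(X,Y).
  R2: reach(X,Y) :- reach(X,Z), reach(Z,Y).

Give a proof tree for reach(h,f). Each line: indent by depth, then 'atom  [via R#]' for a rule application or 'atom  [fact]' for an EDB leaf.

reach(h,f)  [via R2]
  reach(h,e)  [via R1]
    road(h,e)  [fact]
  reach(e,f)  [via R1]
    road(e,f)  [fact]

round 1: derive reach(b,e) via R1 from road(b,e)
round 1: derive reach(e,b) via R1 from road(e,b)
round 1: derive reach(e,f) via R1 from road(e,f)
round 1: derive reach(f,b) via R1 from road(f,b)
round 1: derive reach(h,e) via R1 from road(h,e)
round 2: derive reach(b,b) via R2 from reach(b,e), reach(e,b)
round 2: derive reach(b,f) via R2 from reach(b,e), reach(e,f)
round 2: derive reach(e,e) via R2 from reach(e,b), reach(b,e)
round 2: derive reach(f,e) via R2 from reach(f,b), reach(b,e)
round 2: derive reach(h,b) via R2 from reach(h,e), reach(e,b)
round 2: derive reach(h,f) via R2 from reach(h,e), reach(e,f)
round 3: derive reach(f,f) via R2 from reach(f,b), reach(b,f)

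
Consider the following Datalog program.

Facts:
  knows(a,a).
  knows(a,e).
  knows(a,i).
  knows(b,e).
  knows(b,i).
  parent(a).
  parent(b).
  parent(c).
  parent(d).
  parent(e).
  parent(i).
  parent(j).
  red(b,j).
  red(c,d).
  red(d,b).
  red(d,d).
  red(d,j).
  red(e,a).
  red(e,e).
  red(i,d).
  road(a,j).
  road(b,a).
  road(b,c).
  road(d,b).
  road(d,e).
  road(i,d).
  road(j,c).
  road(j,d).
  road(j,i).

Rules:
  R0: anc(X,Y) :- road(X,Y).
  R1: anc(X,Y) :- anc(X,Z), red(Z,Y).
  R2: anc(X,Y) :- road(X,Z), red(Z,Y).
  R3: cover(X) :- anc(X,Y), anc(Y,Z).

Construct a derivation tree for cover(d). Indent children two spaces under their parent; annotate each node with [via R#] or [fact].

round 1: derive anc(a,j) via R0 from road(a,j)
round 1: derive anc(b,a) via R0 from road(b,a)
round 1: derive anc(b,c) via R0 from road(b,c)
round 1: derive anc(d,b) via R0 from road(d,b)
round 1: derive anc(d,e) via R0 from road(d,e)
round 1: derive anc(i,d) via R0 from road(i,d)
round 1: derive anc(j,c) via R0 from road(j,c)
round 1: derive anc(j,d) via R0 from road(j,d)
round 1: derive anc(j,i) via R0 from road(j,i)
round 1: derive anc(b,d) via R2 from road(b,c), red(c,d)
round 1: derive anc(d,a) via R2 from road(d,e), red(e,a)
round 1: derive anc(d,j) via R2 from road(d,b), red(b,j)
round 1: derive anc(i,b) via R2 from road(i,d), red(d,b)
round 1: derive anc(i,j) via R2 from road(i,d), red(d,j)
round 1: derive anc(j,b) via R2 from road(j,d), red(d,b)
round 1: derive anc(j,j) via R2 from road(j,d), red(d,j)
round 2: derive anc(b,b) via R1 from anc(b,d), red(d,b)
round 2: derive anc(b,j) via R1 from anc(b,d), red(d,j)
round 2: derive cover(a) via R3 from anc(a,j), anc(j,b)
round 2: derive cover(b) via R3 from anc(b,a), anc(a,j)
round 2: derive cover(d) via R3 from anc(d,a), anc(a,j)
round 2: derive cover(i) via R3 from anc(i,b), anc(b,a)
round 2: derive cover(j) via R3 from anc(j,b), anc(b,a)

cover(d)  [via R3]
  anc(d,a)  [via R2]
    road(d,e)  [fact]
    red(e,a)  [fact]
  anc(a,j)  [via R0]
    road(a,j)  [fact]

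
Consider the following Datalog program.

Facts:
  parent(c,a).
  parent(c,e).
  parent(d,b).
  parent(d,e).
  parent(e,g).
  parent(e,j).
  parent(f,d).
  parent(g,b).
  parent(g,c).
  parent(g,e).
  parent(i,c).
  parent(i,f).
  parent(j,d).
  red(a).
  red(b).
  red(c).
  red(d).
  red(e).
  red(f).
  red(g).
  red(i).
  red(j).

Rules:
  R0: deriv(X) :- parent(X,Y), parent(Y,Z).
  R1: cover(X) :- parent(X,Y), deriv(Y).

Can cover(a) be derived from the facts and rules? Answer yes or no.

no

round 1: derive deriv(c) via R0 from parent(c,e), parent(e,g)
round 1: derive deriv(d) via R0 from parent(d,e), parent(e,g)
round 1: derive deriv(e) via R0 from parent(e,g), parent(g,b)
round 1: derive deriv(f) via R0 from parent(f,d), parent(d,b)
round 1: derive deriv(g) via R0 from parent(g,c), parent(c,a)
round 1: derive deriv(i) via R0 from parent(i,c), parent(c,a)
round 1: derive deriv(j) via R0 from parent(j,d), parent(d,b)
round 2: derive cover(c) via R1 from parent(c,e), deriv(e)
round 2: derive cover(d) via R1 from parent(d,e), deriv(e)
round 2: derive cover(e) via R1 from parent(e,g), deriv(g)
round 2: derive cover(f) via R1 from parent(f,d), deriv(d)
round 2: derive cover(g) via R1 from parent(g,c), deriv(c)
round 2: derive cover(i) via R1 from parent(i,c), deriv(c)
round 2: derive cover(j) via R1 from parent(j,d), deriv(d)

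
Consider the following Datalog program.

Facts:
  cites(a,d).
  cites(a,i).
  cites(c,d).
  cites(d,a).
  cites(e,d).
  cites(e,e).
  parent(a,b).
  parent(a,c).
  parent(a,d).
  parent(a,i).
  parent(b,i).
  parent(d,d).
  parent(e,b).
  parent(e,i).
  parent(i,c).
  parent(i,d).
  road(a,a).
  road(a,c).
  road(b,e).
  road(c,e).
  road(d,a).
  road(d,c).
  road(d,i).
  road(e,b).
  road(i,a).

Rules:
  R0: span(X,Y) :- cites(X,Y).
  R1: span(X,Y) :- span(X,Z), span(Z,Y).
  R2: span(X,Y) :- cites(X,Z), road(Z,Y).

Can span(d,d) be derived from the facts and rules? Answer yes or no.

round 1: derive span(a,d) via R0 from cites(a,d)
round 1: derive span(a,i) via R0 from cites(a,i)
round 1: derive span(c,d) via R0 from cites(c,d)
round 1: derive span(d,a) via R0 from cites(d,a)
round 1: derive span(e,d) via R0 from cites(e,d)
round 1: derive span(e,e) via R0 from cites(e,e)
round 1: derive span(a,a) via R2 from cites(a,d), road(d,a)
round 1: derive span(a,c) via R2 from cites(a,d), road(d,c)
round 1: derive span(c,a) via R2 from cites(c,d), road(d,a)
round 1: derive span(c,c) via R2 from cites(c,d), road(d,c)
round 1: derive span(c,i) via R2 from cites(c,d), road(d,i)
round 1: derive span(d,c) via R2 from cites(d,a), road(a,c)
round 1: derive span(e,a) via R2 from cites(e,d), road(d,a)
round 1: derive span(e,b) via R2 from cites(e,e), road(e,b)
round 1: derive span(e,c) via R2 from cites(e,d), road(d,c)
round 1: derive span(e,i) via R2 from cites(e,d), road(d,i)
round 2: derive span(d,d) via R1 from span(d,a), span(a,d)
round 2: derive span(d,i) via R1 from span(d,a), span(a,i)

yes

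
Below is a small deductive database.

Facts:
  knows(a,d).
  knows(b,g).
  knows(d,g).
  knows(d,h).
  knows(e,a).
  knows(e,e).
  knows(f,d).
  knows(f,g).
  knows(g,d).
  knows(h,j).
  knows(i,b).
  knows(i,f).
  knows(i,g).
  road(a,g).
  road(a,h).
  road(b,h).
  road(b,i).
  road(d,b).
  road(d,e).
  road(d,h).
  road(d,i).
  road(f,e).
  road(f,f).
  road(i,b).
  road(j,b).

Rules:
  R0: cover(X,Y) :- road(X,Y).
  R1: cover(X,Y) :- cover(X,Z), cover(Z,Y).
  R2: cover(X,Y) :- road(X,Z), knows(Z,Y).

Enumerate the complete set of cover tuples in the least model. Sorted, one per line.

round 1: derive cover(a,g) via R0 from road(a,g)
round 1: derive cover(a,h) via R0 from road(a,h)
round 1: derive cover(b,h) via R0 from road(b,h)
round 1: derive cover(b,i) via R0 from road(b,i)
round 1: derive cover(d,b) via R0 from road(d,b)
round 1: derive cover(d,e) via R0 from road(d,e)
round 1: derive cover(d,h) via R0 from road(d,h)
round 1: derive cover(d,i) via R0 from road(d,i)
round 1: derive cover(f,e) via R0 from road(f,e)
round 1: derive cover(f,f) via R0 from road(f,f)
round 1: derive cover(i,b) via R0 from road(i,b)
round 1: derive cover(j,b) via R0 from road(j,b)
round 1: derive cover(a,d) via R2 from road(a,g), knows(g,d)
round 1: derive cover(a,j) via R2 from road(a,h), knows(h,j)
round 1: derive cover(b,b) via R2 from road(b,i), knows(i,b)
round 1: derive cover(b,f) via R2 from road(b,i), knows(i,f)
round 1: derive cover(b,g) via R2 from road(b,i), knows(i,g)
round 1: derive cover(b,j) via R2 from road(b,h), knows(h,j)
round 1: derive cover(d,a) via R2 from road(d,e), knows(e,a)
round 1: derive cover(d,f) via R2 from road(d,i), knows(i,f)
round 1: derive cover(d,g) via R2 from road(d,b), knows(b,g)
round 1: derive cover(d,j) via R2 from road(d,h), knows(h,j)
round 1: derive cover(f,a) via R2 from road(f,e), knows(e,a)
round 1: derive cover(f,d) via R2 from road(f,f), knows(f,d)
round 1: derive cover(f,g) via R2 from road(f,f), knows(f,g)
round 1: derive cover(i,g) via R2 from road(i,b), knows(b,g)
round 1: derive cover(j,g) via R2 from road(j,b), knows(b,g)
round 2: derive cover(a,a) via R1 from cover(a,d), cover(d,a)
round 2: derive cover(a,b) via R1 from cover(a,d), cover(d,b)
round 2: derive cover(a,e) via R1 from cover(a,d), cover(d,e)
round 2: derive cover(a,f) via R1 from cover(a,d), cover(d,f)
round 2: derive cover(a,i) via R1 from cover(a,d), cover(d,i)
round 2: derive cover(b,a) via R1 from cover(b,f), cover(f,a)
round 2: derive cover(b,d) via R1 from cover(b,f), cover(f,d)
round 2: derive cover(b,e) via R1 from cover(b,f), cover(f,e)
round 2: derive cover(d,d) via R1 from cover(d,a), cover(a,d)
round 2: derive cover(f,b) via R1 from cover(f,d), cover(d,b)
round 2: derive cover(f,h) via R1 from cover(f,a), cover(a,h)
round 2: derive cover(f,i) via R1 from cover(f,d), cover(d,i)
round 2: derive cover(f,j) via R1 from cover(f,a), cover(a,j)
round 2: derive cover(i,f) via R1 from cover(i,b), cover(b,f)
round 2: derive cover(i,h) via R1 from cover(i,b), cover(b,h)
round 2: derive cover(i,i) via R1 from cover(i,b), cover(b,i)
round 2: derive cover(i,j) via R1 from cover(i,b), cover(b,j)
round 2: derive cover(j,f) via R1 from cover(j,b), cover(b,f)
round 2: derive cover(j,h) via R1 from cover(j,b), cover(b,h)
round 2: derive cover(j,i) via R1 from cover(j,b), cover(b,i)
round 2: derive cover(j,j) via R1 from cover(j,b), cover(b,j)
round 3: derive cover(i,a) via R1 from cover(i,b), cover(b,a)
round 3: derive cover(i,d) via R1 from cover(i,b), cover(b,d)
round 3: derive cover(i,e) via R1 from cover(i,b), cover(b,e)
round 3: derive cover(j,a) via R1 from cover(j,b), cover(b,a)
round 3: derive cover(j,d) via R1 from cover(j,b), cover(b,d)
round 3: derive cover(j,e) via R1 from cover(j,b), cover(b,e)

cover(a,a)
cover(a,b)
cover(a,d)
cover(a,e)
cover(a,f)
cover(a,g)
cover(a,h)
cover(a,i)
cover(a,j)
cover(b,a)
cover(b,b)
cover(b,d)
cover(b,e)
cover(b,f)
cover(b,g)
cover(b,h)
cover(b,i)
cover(b,j)
cover(d,a)
cover(d,b)
cover(d,d)
cover(d,e)
cover(d,f)
cover(d,g)
cover(d,h)
cover(d,i)
cover(d,j)
cover(f,a)
cover(f,b)
cover(f,d)
cover(f,e)
cover(f,f)
cover(f,g)
cover(f,h)
cover(f,i)
cover(f,j)
cover(i,a)
cover(i,b)
cover(i,d)
cover(i,e)
cover(i,f)
cover(i,g)
cover(i,h)
cover(i,i)
cover(i,j)
cover(j,a)
cover(j,b)
cover(j,d)
cover(j,e)
cover(j,f)
cover(j,g)
cover(j,h)
cover(j,i)
cover(j,j)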